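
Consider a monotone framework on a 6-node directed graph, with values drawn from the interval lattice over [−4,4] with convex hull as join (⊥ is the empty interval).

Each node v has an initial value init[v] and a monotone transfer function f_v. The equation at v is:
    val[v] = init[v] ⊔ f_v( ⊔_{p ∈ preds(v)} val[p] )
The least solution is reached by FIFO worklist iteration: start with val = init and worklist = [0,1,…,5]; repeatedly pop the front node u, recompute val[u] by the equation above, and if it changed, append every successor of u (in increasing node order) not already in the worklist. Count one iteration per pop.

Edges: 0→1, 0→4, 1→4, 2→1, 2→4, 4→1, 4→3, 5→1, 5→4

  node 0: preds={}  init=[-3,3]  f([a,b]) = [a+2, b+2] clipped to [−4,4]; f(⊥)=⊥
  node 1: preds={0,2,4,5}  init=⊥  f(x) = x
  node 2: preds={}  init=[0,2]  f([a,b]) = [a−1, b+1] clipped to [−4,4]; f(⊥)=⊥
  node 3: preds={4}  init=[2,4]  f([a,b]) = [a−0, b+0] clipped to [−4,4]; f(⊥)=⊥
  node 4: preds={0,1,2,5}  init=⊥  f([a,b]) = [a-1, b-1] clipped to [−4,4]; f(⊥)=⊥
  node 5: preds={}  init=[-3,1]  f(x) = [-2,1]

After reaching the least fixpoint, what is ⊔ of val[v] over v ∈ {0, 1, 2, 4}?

[-4,3]

Trace (9 dequeues):
  [1] u=0 | in ⊥ | out [-3,3] | ==
  [2] u=1 | in [-3,3] | out [-3,3] | prev ⊥ | push {}
  [3] u=2 | in ⊥ | out [0,2] | ==
  [4] u=3 | in ⊥ | out [2,4] | ==
  [5] u=4 | in [-3,3] | out [-4,2] | prev ⊥ | push {1,3}
  [6] u=5 | in ⊥ | out [-3,1] | ==
  [7] u=1 | in [-4,3] | out [-4,3] | prev [-3,3] | push {4}
  [8] u=3 | in [-4,2] | out [-4,4] | prev [2,4] | push {}
  [9] u=4 | in [-4,3] | out [-4,2] | ==

Converged values:
  [0] [-3,3]
  [1] [-4,3]
  [2] [0,2]
  [3] [-4,4]
  [4] [-4,2]
  [5] [-3,1]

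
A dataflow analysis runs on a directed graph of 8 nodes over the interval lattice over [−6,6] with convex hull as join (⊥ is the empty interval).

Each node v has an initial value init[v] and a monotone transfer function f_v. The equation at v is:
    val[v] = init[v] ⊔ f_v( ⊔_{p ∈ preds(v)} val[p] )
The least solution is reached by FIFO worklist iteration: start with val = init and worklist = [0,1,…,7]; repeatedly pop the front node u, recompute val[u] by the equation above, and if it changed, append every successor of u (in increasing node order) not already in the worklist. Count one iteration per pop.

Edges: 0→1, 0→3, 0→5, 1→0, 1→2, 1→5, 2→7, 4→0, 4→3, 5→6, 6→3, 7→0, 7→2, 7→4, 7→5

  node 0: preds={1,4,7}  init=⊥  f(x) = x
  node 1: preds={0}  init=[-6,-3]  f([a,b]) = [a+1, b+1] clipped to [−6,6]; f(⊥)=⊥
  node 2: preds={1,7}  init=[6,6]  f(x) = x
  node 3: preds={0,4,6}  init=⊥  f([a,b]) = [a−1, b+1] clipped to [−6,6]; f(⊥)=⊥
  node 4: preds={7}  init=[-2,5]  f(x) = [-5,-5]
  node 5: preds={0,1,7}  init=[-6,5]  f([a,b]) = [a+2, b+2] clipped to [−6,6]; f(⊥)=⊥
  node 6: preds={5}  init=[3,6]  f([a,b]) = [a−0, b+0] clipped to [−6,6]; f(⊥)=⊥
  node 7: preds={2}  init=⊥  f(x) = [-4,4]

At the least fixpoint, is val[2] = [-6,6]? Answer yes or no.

yes

Trace (14 dequeues):
  [1] u=0 | in [-6,5] | out [-6,5] | prev ⊥ | push {}
  [2] u=1 | in [-6,5] | out [-6,6] | prev [-6,-3] | push {0}
  [3] u=2 | in [-6,6] | out [-6,6] | prev [6,6] | push {}
  [4] u=3 | in [-6,6] | out [-6,6] | prev ⊥ | push {}
  [5] u=4 | in ⊥ | out [-5,5] | prev [-2,5] | push {3}
  [6] u=5 | in [-6,6] | out [-6,6] | prev [-6,5] | push {}
  [7] u=6 | in [-6,6] | out [-6,6] | prev [3,6] | push {}
  [8] u=7 | in [-6,6] | out [-4,4] | prev ⊥ | push {2,4,5}
  [9] u=0 | in [-6,6] | out [-6,6] | prev [-6,5] | push {1}
  [10] u=3 | in [-6,6] | out [-6,6] | ==
  [11] u=2 | in [-6,6] | out [-6,6] | ==
  [12] u=4 | in [-4,4] | out [-5,5] | ==
  [13] u=5 | in [-6,6] | out [-6,6] | ==
  [14] u=1 | in [-6,6] | out [-6,6] | ==

Converged values:
  [0] [-6,6]
  [1] [-6,6]
  [2] [-6,6]
  [3] [-6,6]
  [4] [-5,5]
  [5] [-6,6]
  [6] [-6,6]
  [7] [-4,4]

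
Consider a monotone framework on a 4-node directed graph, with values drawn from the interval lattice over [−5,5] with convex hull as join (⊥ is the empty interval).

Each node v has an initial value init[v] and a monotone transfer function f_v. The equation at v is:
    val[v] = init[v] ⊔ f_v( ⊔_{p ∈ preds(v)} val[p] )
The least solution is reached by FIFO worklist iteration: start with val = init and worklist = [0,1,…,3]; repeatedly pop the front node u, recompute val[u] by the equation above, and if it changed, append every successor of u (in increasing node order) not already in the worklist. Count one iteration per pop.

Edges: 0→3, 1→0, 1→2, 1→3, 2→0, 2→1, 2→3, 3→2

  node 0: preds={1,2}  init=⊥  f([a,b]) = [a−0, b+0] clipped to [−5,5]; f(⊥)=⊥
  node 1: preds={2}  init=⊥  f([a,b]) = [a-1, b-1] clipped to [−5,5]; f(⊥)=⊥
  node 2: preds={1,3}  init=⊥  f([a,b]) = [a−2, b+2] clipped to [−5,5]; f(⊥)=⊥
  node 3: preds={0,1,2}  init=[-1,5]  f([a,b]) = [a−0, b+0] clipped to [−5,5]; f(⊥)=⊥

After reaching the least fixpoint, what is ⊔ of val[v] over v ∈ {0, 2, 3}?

[-5,5]

Iteration log — 13 steps:
  step 1. node 0  ⊔preds=⊥  new=⊥  stable
  step 2. node 1  ⊔preds=⊥  new=⊥  stable
  step 3. node 2  ⊔preds=[-1,5]  new=[-3,5]  old=⊥  +wl: 0,1
  step 4. node 3  ⊔preds=[-3,5]  new=[-3,5]  old=[-1,5]  +wl: 2
  step 5. node 0  ⊔preds=[-3,5]  new=[-3,5]  old=⊥  +wl: 3
  step 6. node 1  ⊔preds=[-3,5]  new=[-4,4]  old=⊥  +wl: 0
  step 7. node 2  ⊔preds=[-4,5]  new=[-5,5]  old=[-3,5]  +wl: 1
  step 8. node 3  ⊔preds=[-5,5]  new=[-5,5]  old=[-3,5]  +wl: 2
  step 9. node 0  ⊔preds=[-5,5]  new=[-5,5]  old=[-3,5]  +wl: 3
  step 10. node 1  ⊔preds=[-5,5]  new=[-5,4]  old=[-4,4]  +wl: 0
  step 11. node 2  ⊔preds=[-5,5]  new=[-5,5]  stable
  step 12. node 3  ⊔preds=[-5,5]  new=[-5,5]  stable
  step 13. node 0  ⊔preds=[-5,5]  new=[-5,5]  stable

Least fixpoint reached:
  node 0: [-5,5]
  node 1: [-5,4]
  node 2: [-5,5]
  node 3: [-5,5]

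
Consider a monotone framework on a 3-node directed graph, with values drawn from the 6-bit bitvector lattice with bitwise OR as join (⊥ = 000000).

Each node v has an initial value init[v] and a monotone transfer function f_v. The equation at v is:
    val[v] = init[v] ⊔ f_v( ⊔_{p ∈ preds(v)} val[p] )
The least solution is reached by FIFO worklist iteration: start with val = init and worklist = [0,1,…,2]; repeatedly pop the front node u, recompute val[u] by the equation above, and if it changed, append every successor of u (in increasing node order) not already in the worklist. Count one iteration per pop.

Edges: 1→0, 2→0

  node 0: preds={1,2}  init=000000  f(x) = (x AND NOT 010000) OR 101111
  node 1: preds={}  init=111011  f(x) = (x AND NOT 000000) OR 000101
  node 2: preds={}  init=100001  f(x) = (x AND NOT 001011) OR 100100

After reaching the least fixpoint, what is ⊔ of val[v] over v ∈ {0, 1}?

Trace (4 dequeues):
  [1] u=0 | in 111011 | out 101111 | prev 000000 | push {}
  [2] u=1 | in 000000 | out 111111 | prev 111011 | push {0}
  [3] u=2 | in 000000 | out 100101 | prev 100001 | push {}
  [4] u=0 | in 111111 | out 101111 | ==

Converged values:
  [0] 101111
  [1] 111111
  [2] 100101

111111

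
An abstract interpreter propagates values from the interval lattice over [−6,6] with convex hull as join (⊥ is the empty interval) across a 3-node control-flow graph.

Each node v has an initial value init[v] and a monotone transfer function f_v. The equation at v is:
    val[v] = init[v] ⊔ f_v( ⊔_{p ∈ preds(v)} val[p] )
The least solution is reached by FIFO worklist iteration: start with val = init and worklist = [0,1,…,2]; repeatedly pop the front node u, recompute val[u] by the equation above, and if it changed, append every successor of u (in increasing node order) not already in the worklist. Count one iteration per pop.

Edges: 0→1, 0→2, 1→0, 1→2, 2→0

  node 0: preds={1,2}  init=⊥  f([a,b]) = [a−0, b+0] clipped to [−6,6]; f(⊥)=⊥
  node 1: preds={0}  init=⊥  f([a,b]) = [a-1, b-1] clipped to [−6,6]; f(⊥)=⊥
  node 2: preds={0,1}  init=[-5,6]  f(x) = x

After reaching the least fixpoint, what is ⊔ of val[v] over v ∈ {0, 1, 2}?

Trace (6 dequeues):
  [1] u=0 | in [-5,6] | out [-5,6] | prev ⊥ | push {}
  [2] u=1 | in [-5,6] | out [-6,5] | prev ⊥ | push {0}
  [3] u=2 | in [-6,6] | out [-6,6] | prev [-5,6] | push {}
  [4] u=0 | in [-6,6] | out [-6,6] | prev [-5,6] | push {1,2}
  [5] u=1 | in [-6,6] | out [-6,5] | ==
  [6] u=2 | in [-6,6] | out [-6,6] | ==

Converged values:
  [0] [-6,6]
  [1] [-6,5]
  [2] [-6,6]

[-6,6]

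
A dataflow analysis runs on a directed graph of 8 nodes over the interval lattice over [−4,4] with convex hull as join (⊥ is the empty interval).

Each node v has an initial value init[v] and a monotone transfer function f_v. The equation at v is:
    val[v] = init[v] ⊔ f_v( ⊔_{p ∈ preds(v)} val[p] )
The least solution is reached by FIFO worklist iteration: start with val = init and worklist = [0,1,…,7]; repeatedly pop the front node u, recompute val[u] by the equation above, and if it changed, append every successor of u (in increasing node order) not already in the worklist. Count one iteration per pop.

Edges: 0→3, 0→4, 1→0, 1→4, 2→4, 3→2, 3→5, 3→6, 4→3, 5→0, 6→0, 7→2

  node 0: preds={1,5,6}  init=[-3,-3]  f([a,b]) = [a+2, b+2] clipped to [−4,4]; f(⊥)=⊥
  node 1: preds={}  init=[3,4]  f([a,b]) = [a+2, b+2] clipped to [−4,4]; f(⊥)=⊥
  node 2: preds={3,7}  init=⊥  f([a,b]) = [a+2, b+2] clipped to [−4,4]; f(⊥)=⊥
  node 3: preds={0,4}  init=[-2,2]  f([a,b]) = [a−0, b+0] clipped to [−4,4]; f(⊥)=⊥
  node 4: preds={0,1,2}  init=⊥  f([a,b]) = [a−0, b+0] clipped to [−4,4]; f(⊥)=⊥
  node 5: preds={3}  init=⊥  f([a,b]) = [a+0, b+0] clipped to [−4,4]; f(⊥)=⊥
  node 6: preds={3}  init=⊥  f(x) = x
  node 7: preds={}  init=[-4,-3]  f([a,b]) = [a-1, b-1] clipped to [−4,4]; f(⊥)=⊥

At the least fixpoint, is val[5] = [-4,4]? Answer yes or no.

no

Trace (11 dequeues):
  [1] u=0 | in [3,4] | out [-3,4] | prev [-3,-3] | push {}
  [2] u=1 | in ⊥ | out [3,4] | ==
  [3] u=2 | in [-4,2] | out [-2,4] | prev ⊥ | push {}
  [4] u=3 | in [-3,4] | out [-3,4] | prev [-2,2] | push {2}
  [5] u=4 | in [-3,4] | out [-3,4] | prev ⊥ | push {3}
  [6] u=5 | in [-3,4] | out [-3,4] | prev ⊥ | push {0}
  [7] u=6 | in [-3,4] | out [-3,4] | prev ⊥ | push {}
  [8] u=7 | in ⊥ | out [-4,-3] | ==
  [9] u=2 | in [-4,4] | out [-2,4] | ==
  [10] u=3 | in [-3,4] | out [-3,4] | ==
  [11] u=0 | in [-3,4] | out [-3,4] | ==

Converged values:
  [0] [-3,4]
  [1] [3,4]
  [2] [-2,4]
  [3] [-3,4]
  [4] [-3,4]
  [5] [-3,4]
  [6] [-3,4]
  [7] [-4,-3]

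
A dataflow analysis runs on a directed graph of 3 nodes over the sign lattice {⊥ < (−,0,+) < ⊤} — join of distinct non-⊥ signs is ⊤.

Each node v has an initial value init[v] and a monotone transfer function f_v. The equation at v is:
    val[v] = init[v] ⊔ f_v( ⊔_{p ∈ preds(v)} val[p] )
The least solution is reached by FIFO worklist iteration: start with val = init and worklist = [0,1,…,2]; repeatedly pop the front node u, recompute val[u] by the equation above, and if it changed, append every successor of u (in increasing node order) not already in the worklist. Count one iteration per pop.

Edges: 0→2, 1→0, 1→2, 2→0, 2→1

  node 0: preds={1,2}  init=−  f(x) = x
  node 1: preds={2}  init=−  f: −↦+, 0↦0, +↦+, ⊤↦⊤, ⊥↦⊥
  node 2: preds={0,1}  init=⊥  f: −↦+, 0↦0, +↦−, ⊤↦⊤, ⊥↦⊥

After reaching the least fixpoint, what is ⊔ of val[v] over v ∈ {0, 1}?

⊤

Iteration log — 8 steps:
  step 1. node 0  ⊔preds=−  new=−  stable
  step 2. node 1  ⊔preds=⊥  new=−  stable
  step 3. node 2  ⊔preds=−  new=+  old=⊥  +wl: 0,1
  step 4. node 0  ⊔preds=⊤  new=⊤  old=−  +wl: 2
  step 5. node 1  ⊔preds=+  new=⊤  old=−  +wl: 0
  step 6. node 2  ⊔preds=⊤  new=⊤  old=+  +wl: 1
  step 7. node 0  ⊔preds=⊤  new=⊤  stable
  step 8. node 1  ⊔preds=⊤  new=⊤  stable

Least fixpoint reached:
  node 0: ⊤
  node 1: ⊤
  node 2: ⊤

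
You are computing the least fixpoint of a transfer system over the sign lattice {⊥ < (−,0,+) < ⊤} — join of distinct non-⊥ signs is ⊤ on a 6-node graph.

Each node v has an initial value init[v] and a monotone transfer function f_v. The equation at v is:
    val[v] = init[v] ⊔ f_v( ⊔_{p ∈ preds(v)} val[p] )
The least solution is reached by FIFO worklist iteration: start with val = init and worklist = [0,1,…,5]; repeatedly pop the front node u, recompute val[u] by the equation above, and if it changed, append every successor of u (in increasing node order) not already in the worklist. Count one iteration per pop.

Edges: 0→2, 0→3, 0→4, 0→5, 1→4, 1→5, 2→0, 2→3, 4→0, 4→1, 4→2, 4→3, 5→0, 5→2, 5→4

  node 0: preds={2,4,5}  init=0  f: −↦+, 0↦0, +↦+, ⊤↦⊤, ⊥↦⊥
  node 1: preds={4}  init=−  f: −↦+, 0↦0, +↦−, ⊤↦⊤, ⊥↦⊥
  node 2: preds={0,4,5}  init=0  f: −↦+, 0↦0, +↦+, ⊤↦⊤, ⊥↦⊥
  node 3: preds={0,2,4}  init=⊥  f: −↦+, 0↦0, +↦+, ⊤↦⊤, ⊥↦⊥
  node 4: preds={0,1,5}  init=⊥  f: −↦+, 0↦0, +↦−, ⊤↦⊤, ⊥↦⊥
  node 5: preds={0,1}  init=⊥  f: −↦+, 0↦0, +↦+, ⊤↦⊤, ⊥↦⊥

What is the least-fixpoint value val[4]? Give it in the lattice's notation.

⊤

Worklist (13 pops):
  #1 pop 0: in=0 → 0 (no change)
  #2 pop 1: in=⊥ → − (no change)
  #3 pop 2: in=0 → 0 (no change)
  #4 pop 3: in=0 → 0 (was ⊥); enqueue []
  #5 pop 4: in=⊤ → ⊤ (was ⊥); enqueue [0,1,2,3]
  #6 pop 5: in=⊤ → ⊤ (was ⊥); enqueue [4]
  #7 pop 0: in=⊤ → ⊤ (was 0); enqueue [5]
  #8 pop 1: in=⊤ → ⊤ (was −); enqueue []
  #9 pop 2: in=⊤ → ⊤ (was 0); enqueue [0]
  #10 pop 3: in=⊤ → ⊤ (was 0); enqueue []
  #11 pop 4: in=⊤ → ⊤ (no change)
  #12 pop 5: in=⊤ → ⊤ (no change)
  #13 pop 0: in=⊤ → ⊤ (no change)

Fixpoint:
  val[0] = ⊤
  val[1] = ⊤
  val[2] = ⊤
  val[3] = ⊤
  val[4] = ⊤
  val[5] = ⊤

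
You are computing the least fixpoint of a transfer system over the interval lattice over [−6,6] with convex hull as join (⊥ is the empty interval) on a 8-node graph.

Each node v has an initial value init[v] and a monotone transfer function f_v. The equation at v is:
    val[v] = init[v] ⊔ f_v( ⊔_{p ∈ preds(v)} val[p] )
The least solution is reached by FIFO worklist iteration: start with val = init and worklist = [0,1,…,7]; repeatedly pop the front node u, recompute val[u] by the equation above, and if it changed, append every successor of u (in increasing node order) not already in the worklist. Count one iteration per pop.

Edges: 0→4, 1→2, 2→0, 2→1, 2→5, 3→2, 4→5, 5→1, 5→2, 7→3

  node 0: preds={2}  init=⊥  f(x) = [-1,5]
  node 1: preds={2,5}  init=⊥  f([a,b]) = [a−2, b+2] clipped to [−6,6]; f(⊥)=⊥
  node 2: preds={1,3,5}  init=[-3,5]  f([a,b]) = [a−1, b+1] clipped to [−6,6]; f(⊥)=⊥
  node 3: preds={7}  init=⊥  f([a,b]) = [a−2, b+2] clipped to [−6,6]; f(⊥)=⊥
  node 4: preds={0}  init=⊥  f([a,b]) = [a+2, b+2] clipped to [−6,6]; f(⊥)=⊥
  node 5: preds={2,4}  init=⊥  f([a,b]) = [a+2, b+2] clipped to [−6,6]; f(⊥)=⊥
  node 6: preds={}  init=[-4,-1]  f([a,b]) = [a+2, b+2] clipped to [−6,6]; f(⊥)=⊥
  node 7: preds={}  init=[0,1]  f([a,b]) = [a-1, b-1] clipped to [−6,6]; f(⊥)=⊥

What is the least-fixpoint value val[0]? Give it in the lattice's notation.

[-1,5]

Iteration log — 11 steps:
  step 1. node 0  ⊔preds=[-3,5]  new=[-1,5]  old=⊥  +wl: 
  step 2. node 1  ⊔preds=[-3,5]  new=[-5,6]  old=⊥  +wl: 
  step 3. node 2  ⊔preds=[-5,6]  new=[-6,6]  old=[-3,5]  +wl: 0,1
  step 4. node 3  ⊔preds=[0,1]  new=[-2,3]  old=⊥  +wl: 2
  step 5. node 4  ⊔preds=[-1,5]  new=[1,6]  old=⊥  +wl: 
  step 6. node 5  ⊔preds=[-6,6]  new=[-4,6]  old=⊥  +wl: 
  step 7. node 6  ⊔preds=⊥  new=[-4,-1]  stable
  step 8. node 7  ⊔preds=⊥  new=[0,1]  stable
  step 9. node 0  ⊔preds=[-6,6]  new=[-1,5]  stable
  step 10. node 1  ⊔preds=[-6,6]  new=[-6,6]  old=[-5,6]  +wl: 
  step 11. node 2  ⊔preds=[-6,6]  new=[-6,6]  stable

Least fixpoint reached:
  node 0: [-1,5]
  node 1: [-6,6]
  node 2: [-6,6]
  node 3: [-2,3]
  node 4: [1,6]
  node 5: [-4,6]
  node 6: [-4,-1]
  node 7: [0,1]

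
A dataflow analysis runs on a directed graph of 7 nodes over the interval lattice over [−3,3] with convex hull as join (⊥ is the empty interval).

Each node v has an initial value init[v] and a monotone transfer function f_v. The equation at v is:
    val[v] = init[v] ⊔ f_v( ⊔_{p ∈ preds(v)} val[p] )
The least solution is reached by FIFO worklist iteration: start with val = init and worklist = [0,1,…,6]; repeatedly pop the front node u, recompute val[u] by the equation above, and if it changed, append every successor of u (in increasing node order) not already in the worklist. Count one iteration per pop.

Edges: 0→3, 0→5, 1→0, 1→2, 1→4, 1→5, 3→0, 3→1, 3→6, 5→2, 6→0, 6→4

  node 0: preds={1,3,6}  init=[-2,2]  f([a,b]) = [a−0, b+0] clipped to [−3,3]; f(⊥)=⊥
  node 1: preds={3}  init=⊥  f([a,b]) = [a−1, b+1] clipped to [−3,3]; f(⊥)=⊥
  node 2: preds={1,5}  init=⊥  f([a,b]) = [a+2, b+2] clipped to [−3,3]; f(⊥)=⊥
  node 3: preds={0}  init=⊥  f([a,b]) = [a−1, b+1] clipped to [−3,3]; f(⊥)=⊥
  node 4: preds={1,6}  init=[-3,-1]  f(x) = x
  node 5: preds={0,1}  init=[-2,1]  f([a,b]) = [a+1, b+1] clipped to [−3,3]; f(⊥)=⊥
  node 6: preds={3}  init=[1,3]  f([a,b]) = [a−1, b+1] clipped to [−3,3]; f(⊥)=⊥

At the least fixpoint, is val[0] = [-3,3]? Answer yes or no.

yes

Worklist (14 pops):
  #1 pop 0: in=[1,3] → [-2,3] (was [-2,2]); enqueue []
  #2 pop 1: in=⊥ → ⊥ (no change)
  #3 pop 2: in=[-2,1] → [0,3] (was ⊥); enqueue []
  #4 pop 3: in=[-2,3] → [-3,3] (was ⊥); enqueue [0,1]
  #5 pop 4: in=[1,3] → [-3,3] (was [-3,-1]); enqueue []
  #6 pop 5: in=[-2,3] → [-2,3] (was [-2,1]); enqueue [2]
  #7 pop 6: in=[-3,3] → [-3,3] (was [1,3]); enqueue [4]
  #8 pop 0: in=[-3,3] → [-3,3] (was [-2,3]); enqueue [3,5]
  #9 pop 1: in=[-3,3] → [-3,3] (was ⊥); enqueue [0]
  #10 pop 2: in=[-3,3] → [-1,3] (was [0,3]); enqueue []
  #11 pop 4: in=[-3,3] → [-3,3] (no change)
  #12 pop 3: in=[-3,3] → [-3,3] (no change)
  #13 pop 5: in=[-3,3] → [-2,3] (no change)
  #14 pop 0: in=[-3,3] → [-3,3] (no change)

Fixpoint:
  val[0] = [-3,3]
  val[1] = [-3,3]
  val[2] = [-1,3]
  val[3] = [-3,3]
  val[4] = [-3,3]
  val[5] = [-2,3]
  val[6] = [-3,3]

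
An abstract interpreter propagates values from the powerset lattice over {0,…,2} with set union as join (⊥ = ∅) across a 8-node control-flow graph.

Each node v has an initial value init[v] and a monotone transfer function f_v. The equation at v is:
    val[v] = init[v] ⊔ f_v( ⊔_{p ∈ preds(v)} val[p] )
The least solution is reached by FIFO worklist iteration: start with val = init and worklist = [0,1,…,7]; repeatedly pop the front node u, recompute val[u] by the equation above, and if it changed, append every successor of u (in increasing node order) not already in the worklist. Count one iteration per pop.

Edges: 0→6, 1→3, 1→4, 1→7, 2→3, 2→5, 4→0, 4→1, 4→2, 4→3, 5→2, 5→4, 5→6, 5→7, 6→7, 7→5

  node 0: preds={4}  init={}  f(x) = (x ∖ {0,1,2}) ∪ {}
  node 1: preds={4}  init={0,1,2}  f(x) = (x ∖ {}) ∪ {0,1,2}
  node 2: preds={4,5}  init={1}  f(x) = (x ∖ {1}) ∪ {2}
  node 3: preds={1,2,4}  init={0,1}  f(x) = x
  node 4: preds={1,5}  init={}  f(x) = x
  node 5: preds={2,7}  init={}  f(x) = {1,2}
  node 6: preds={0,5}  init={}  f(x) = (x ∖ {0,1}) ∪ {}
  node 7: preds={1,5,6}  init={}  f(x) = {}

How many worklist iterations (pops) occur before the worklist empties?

14

Iteration log — 14 steps:
  step 1. node 0  ⊔preds={}  new={}  stable
  step 2. node 1  ⊔preds={}  new={0,1,2}  stable
  step 3. node 2  ⊔preds={}  new={1,2}  old={1}  +wl: 
  step 4. node 3  ⊔preds={0,1,2}  new={0,1,2}  old={0,1}  +wl: 
  step 5. node 4  ⊔preds={0,1,2}  new={0,1,2}  old={}  +wl: 0,1,2,3
  step 6. node 5  ⊔preds={1,2}  new={1,2}  old={}  +wl: 4
  step 7. node 6  ⊔preds={1,2}  new={2}  old={}  +wl: 
  step 8. node 7  ⊔preds={0,1,2}  new={}  stable
  step 9. node 0  ⊔preds={0,1,2}  new={}  stable
  step 10. node 1  ⊔preds={0,1,2}  new={0,1,2}  stable
  step 11. node 2  ⊔preds={0,1,2}  new={0,1,2}  old={1,2}  +wl: 5
  step 12. node 3  ⊔preds={0,1,2}  new={0,1,2}  stable
  step 13. node 4  ⊔preds={0,1,2}  new={0,1,2}  stable
  step 14. node 5  ⊔preds={0,1,2}  new={1,2}  stable

Least fixpoint reached:
  node 0: {}
  node 1: {0,1,2}
  node 2: {0,1,2}
  node 3: {0,1,2}
  node 4: {0,1,2}
  node 5: {1,2}
  node 6: {2}
  node 7: {}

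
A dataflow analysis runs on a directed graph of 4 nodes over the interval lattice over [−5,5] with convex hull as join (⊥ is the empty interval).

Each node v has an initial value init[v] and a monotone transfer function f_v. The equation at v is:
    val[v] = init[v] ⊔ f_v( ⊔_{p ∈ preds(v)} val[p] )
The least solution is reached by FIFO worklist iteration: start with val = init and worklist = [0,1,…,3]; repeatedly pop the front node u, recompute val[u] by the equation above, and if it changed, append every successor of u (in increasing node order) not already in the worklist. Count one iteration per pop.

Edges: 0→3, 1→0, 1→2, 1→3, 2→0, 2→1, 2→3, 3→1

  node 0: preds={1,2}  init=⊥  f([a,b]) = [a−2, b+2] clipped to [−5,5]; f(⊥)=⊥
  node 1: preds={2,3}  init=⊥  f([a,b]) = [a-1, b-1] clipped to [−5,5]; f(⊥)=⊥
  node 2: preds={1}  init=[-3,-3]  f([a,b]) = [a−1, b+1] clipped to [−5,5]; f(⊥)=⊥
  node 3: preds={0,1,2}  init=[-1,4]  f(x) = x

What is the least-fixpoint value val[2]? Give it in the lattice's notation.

Iteration log — 15 steps:
  step 1. node 0  ⊔preds=[-3,-3]  new=[-5,-1]  old=⊥  +wl: 
  step 2. node 1  ⊔preds=[-3,4]  new=[-4,3]  old=⊥  +wl: 0
  step 3. node 2  ⊔preds=[-4,3]  new=[-5,4]  old=[-3,-3]  +wl: 1
  step 4. node 3  ⊔preds=[-5,4]  new=[-5,4]  old=[-1,4]  +wl: 
  step 5. node 0  ⊔preds=[-5,4]  new=[-5,5]  old=[-5,-1]  +wl: 3
  step 6. node 1  ⊔preds=[-5,4]  new=[-5,3]  old=[-4,3]  +wl: 0,2
  step 7. node 3  ⊔preds=[-5,5]  new=[-5,5]  old=[-5,4]  +wl: 1
  step 8. node 0  ⊔preds=[-5,4]  new=[-5,5]  stable
  step 9. node 2  ⊔preds=[-5,3]  new=[-5,4]  stable
  step 10. node 1  ⊔preds=[-5,5]  new=[-5,4]  old=[-5,3]  +wl: 0,2,3
  step 11. node 0  ⊔preds=[-5,4]  new=[-5,5]  stable
  step 12. node 2  ⊔preds=[-5,4]  new=[-5,5]  old=[-5,4]  +wl: 0,1
  step 13. node 3  ⊔preds=[-5,5]  new=[-5,5]  stable
  step 14. node 0  ⊔preds=[-5,5]  new=[-5,5]  stable
  step 15. node 1  ⊔preds=[-5,5]  new=[-5,4]  stable

Least fixpoint reached:
  node 0: [-5,5]
  node 1: [-5,4]
  node 2: [-5,5]
  node 3: [-5,5]

[-5,5]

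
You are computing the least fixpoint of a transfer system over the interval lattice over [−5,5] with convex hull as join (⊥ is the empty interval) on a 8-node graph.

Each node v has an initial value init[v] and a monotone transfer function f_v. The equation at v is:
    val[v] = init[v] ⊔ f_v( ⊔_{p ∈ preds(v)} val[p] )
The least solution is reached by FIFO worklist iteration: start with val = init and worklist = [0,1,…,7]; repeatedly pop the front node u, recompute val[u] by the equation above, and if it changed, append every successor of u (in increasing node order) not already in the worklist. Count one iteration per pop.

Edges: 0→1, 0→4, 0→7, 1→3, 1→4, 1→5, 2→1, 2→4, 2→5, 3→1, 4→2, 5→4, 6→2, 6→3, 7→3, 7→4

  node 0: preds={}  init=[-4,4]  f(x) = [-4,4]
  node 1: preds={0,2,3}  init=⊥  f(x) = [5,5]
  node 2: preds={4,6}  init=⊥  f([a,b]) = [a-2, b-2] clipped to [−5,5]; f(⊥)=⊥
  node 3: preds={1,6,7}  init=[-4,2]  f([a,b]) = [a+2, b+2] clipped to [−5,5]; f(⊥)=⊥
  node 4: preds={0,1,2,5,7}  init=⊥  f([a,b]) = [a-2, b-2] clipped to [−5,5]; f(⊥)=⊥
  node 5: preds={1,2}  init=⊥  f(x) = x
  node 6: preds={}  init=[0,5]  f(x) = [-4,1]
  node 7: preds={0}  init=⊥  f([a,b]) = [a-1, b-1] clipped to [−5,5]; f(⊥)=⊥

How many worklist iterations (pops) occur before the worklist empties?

15

Trace (15 dequeues):
  [1] u=0 | in ⊥ | out [-4,4] | ==
  [2] u=1 | in [-4,4] | out [5,5] | prev ⊥ | push {}
  [3] u=2 | in [0,5] | out [-2,3] | prev ⊥ | push {1}
  [4] u=3 | in [0,5] | out [-4,5] | prev [-4,2] | push {}
  [5] u=4 | in [-4,5] | out [-5,3] | prev ⊥ | push {2}
  [6] u=5 | in [-2,5] | out [-2,5] | prev ⊥ | push {4}
  [7] u=6 | in ⊥ | out [-4,5] | prev [0,5] | push {3}
  [8] u=7 | in [-4,4] | out [-5,3] | prev ⊥ | push {}
  [9] u=1 | in [-4,5] | out [5,5] | ==
  [10] u=2 | in [-5,5] | out [-5,3] | prev [-2,3] | push {1,5}
  [11] u=4 | in [-5,5] | out [-5,3] | ==
  [12] u=3 | in [-5,5] | out [-4,5] | ==
  [13] u=1 | in [-5,5] | out [5,5] | ==
  [14] u=5 | in [-5,5] | out [-5,5] | prev [-2,5] | push {4}
  [15] u=4 | in [-5,5] | out [-5,3] | ==

Converged values:
  [0] [-4,4]
  [1] [5,5]
  [2] [-5,3]
  [3] [-4,5]
  [4] [-5,3]
  [5] [-5,5]
  [6] [-4,5]
  [7] [-5,3]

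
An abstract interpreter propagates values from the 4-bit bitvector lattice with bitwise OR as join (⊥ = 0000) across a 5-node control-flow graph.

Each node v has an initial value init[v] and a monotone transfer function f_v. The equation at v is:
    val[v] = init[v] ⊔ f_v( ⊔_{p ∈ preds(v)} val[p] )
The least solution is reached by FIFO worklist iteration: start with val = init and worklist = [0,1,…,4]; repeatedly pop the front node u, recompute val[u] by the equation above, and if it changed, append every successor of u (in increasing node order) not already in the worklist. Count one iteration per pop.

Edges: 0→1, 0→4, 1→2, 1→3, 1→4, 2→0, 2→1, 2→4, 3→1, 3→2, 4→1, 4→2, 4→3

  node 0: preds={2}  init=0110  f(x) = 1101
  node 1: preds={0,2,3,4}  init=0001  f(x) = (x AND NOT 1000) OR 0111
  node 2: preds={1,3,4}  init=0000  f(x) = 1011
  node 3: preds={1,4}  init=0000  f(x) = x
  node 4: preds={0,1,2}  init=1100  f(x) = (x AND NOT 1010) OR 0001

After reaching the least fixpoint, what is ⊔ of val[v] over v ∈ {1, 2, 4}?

1111

Worklist (9 pops):
  #1 pop 0: in=0000 → 1111 (was 0110); enqueue []
  #2 pop 1: in=1111 → 0111 (was 0001); enqueue []
  #3 pop 2: in=1111 → 1011 (was 0000); enqueue [0,1]
  #4 pop 3: in=1111 → 1111 (was 0000); enqueue [2]
  #5 pop 4: in=1111 → 1101 (was 1100); enqueue [3]
  #6 pop 0: in=1011 → 1111 (no change)
  #7 pop 1: in=1111 → 0111 (no change)
  #8 pop 2: in=1111 → 1011 (no change)
  #9 pop 3: in=1111 → 1111 (no change)

Fixpoint:
  val[0] = 1111
  val[1] = 0111
  val[2] = 1011
  val[3] = 1111
  val[4] = 1101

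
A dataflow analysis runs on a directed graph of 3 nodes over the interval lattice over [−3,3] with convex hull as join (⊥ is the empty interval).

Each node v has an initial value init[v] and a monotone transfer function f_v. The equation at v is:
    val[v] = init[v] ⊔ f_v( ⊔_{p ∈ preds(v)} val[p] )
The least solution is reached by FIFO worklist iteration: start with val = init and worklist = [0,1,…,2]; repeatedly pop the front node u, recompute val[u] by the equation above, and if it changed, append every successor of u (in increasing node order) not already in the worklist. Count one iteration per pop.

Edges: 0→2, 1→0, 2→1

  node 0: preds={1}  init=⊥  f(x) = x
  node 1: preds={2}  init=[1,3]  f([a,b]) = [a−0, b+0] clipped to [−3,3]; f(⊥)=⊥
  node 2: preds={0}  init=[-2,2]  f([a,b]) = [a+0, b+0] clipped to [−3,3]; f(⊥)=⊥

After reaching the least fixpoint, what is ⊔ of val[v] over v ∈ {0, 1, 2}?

[-2,3]

Iteration log — 6 steps:
  step 1. node 0  ⊔preds=[1,3]  new=[1,3]  old=⊥  +wl: 
  step 2. node 1  ⊔preds=[-2,2]  new=[-2,3]  old=[1,3]  +wl: 0
  step 3. node 2  ⊔preds=[1,3]  new=[-2,3]  old=[-2,2]  +wl: 1
  step 4. node 0  ⊔preds=[-2,3]  new=[-2,3]  old=[1,3]  +wl: 2
  step 5. node 1  ⊔preds=[-2,3]  new=[-2,3]  stable
  step 6. node 2  ⊔preds=[-2,3]  new=[-2,3]  stable

Least fixpoint reached:
  node 0: [-2,3]
  node 1: [-2,3]
  node 2: [-2,3]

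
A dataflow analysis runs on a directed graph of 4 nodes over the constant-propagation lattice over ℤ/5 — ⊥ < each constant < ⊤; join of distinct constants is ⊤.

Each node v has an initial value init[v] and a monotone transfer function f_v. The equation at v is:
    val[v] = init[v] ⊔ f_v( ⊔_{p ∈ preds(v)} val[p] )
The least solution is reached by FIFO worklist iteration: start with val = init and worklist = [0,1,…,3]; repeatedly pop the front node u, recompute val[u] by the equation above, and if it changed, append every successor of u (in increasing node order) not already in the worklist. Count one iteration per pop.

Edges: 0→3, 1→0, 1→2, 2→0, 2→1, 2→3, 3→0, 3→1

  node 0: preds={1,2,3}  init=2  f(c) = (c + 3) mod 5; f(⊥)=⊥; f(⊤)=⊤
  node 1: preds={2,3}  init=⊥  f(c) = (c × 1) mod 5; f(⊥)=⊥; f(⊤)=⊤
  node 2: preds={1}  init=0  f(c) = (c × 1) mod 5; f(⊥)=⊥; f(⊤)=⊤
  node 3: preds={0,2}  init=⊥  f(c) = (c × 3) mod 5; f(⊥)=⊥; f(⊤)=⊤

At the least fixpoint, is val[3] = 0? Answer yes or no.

no

Trace (11 dequeues):
  [1] u=0 | in 0 | out ⊤ | prev 2 | push {}
  [2] u=1 | in 0 | out 0 | prev ⊥ | push {0}
  [3] u=2 | in 0 | out 0 | ==
  [4] u=3 | in ⊤ | out ⊤ | prev ⊥ | push {1}
  [5] u=0 | in ⊤ | out ⊤ | ==
  [6] u=1 | in ⊤ | out ⊤ | prev 0 | push {0,2}
  [7] u=0 | in ⊤ | out ⊤ | ==
  [8] u=2 | in ⊤ | out ⊤ | prev 0 | push {0,1,3}
  [9] u=0 | in ⊤ | out ⊤ | ==
  [10] u=1 | in ⊤ | out ⊤ | ==
  [11] u=3 | in ⊤ | out ⊤ | ==

Converged values:
  [0] ⊤
  [1] ⊤
  [2] ⊤
  [3] ⊤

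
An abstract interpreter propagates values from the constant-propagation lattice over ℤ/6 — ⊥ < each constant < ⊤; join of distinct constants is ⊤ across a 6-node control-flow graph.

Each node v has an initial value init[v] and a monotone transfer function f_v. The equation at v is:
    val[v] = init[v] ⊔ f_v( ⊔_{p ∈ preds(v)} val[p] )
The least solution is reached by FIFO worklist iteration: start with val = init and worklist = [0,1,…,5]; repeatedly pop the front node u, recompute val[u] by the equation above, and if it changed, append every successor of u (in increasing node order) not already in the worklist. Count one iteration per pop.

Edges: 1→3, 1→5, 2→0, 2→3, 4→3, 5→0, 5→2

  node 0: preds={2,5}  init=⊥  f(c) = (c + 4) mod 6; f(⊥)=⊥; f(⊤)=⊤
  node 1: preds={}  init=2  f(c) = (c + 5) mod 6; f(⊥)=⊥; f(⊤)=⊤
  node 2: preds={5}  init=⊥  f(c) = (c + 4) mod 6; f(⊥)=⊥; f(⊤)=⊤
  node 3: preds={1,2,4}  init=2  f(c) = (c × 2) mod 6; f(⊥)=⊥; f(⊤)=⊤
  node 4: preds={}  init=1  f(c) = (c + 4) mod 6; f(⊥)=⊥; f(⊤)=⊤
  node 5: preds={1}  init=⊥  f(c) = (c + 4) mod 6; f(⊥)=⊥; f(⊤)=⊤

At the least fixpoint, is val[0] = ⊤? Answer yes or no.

yes

Trace (10 dequeues):
  [1] u=0 | in ⊥ | out ⊥ | ==
  [2] u=1 | in ⊥ | out 2 | ==
  [3] u=2 | in ⊥ | out ⊥ | ==
  [4] u=3 | in ⊤ | out ⊤ | prev 2 | push {}
  [5] u=4 | in ⊥ | out 1 | ==
  [6] u=5 | in 2 | out 0 | prev ⊥ | push {0,2}
  [7] u=0 | in 0 | out 4 | prev ⊥ | push {}
  [8] u=2 | in 0 | out 4 | prev ⊥ | push {0,3}
  [9] u=0 | in ⊤ | out ⊤ | prev 4 | push {}
  [10] u=3 | in ⊤ | out ⊤ | ==

Converged values:
  [0] ⊤
  [1] 2
  [2] 4
  [3] ⊤
  [4] 1
  [5] 0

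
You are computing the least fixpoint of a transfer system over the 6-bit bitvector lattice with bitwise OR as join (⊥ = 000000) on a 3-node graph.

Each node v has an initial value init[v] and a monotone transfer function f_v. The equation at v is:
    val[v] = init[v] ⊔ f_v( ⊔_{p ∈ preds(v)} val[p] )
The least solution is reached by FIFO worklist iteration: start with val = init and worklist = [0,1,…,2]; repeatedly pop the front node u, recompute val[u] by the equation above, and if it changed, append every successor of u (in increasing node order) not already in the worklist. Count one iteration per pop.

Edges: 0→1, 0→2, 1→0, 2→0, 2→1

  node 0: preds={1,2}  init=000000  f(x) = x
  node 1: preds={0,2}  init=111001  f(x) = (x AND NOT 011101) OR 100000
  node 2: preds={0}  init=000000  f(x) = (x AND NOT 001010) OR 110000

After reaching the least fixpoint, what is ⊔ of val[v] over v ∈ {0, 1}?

111001

Iteration log — 5 steps:
  step 1. node 0  ⊔preds=111001  new=111001  old=000000  +wl: 
  step 2. node 1  ⊔preds=111001  new=111001  stable
  step 3. node 2  ⊔preds=111001  new=110001  old=000000  +wl: 0,1
  step 4. node 0  ⊔preds=111001  new=111001  stable
  step 5. node 1  ⊔preds=111001  new=111001  stable

Least fixpoint reached:
  node 0: 111001
  node 1: 111001
  node 2: 110001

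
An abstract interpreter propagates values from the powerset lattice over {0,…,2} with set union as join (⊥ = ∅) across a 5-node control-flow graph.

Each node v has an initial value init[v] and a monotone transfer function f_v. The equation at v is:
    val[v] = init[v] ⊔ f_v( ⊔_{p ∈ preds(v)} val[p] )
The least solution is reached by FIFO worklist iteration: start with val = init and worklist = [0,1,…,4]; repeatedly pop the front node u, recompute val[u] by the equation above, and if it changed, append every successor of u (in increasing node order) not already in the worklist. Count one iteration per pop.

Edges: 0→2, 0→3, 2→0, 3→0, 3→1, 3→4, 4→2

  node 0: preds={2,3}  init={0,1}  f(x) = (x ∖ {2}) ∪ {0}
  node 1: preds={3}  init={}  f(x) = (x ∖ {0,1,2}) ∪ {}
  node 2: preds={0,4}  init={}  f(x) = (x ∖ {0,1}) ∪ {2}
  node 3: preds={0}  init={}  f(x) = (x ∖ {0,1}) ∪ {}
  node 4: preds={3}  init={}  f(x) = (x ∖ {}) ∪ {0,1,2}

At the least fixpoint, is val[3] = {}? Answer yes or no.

yes

Worklist (7 pops):
  #1 pop 0: in={} → {0,1} (no change)
  #2 pop 1: in={} → {} (no change)
  #3 pop 2: in={0,1} → {2} (was {}); enqueue [0]
  #4 pop 3: in={0,1} → {} (no change)
  #5 pop 4: in={} → {0,1,2} (was {}); enqueue [2]
  #6 pop 0: in={2} → {0,1} (no change)
  #7 pop 2: in={0,1,2} → {2} (no change)

Fixpoint:
  val[0] = {0,1}
  val[1] = {}
  val[2] = {2}
  val[3] = {}
  val[4] = {0,1,2}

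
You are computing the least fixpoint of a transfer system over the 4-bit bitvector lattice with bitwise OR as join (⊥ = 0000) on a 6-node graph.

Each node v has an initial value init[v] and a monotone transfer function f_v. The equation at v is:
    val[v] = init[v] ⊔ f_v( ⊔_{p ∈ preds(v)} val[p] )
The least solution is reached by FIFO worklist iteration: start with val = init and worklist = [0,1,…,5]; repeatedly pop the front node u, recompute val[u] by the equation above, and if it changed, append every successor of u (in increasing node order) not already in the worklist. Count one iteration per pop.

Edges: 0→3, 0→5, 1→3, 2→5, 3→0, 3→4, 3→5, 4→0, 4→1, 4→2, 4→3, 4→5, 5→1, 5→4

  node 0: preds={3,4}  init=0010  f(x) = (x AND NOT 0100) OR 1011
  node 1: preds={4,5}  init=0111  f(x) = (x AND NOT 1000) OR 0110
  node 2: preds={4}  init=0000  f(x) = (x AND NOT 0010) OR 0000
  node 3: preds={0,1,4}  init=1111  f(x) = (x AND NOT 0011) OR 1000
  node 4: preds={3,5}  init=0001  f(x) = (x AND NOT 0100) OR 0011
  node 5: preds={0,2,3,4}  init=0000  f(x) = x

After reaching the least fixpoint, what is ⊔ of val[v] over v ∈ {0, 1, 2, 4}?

Worklist (12 pops):
  #1 pop 0: in=1111 → 1011 (was 0010); enqueue []
  #2 pop 1: in=0001 → 0111 (no change)
  #3 pop 2: in=0001 → 0001 (was 0000); enqueue []
  #4 pop 3: in=1111 → 1111 (no change)
  #5 pop 4: in=1111 → 1011 (was 0001); enqueue [0,1,2,3]
  #6 pop 5: in=1111 → 1111 (was 0000); enqueue [4]
  #7 pop 0: in=1111 → 1011 (no change)
  #8 pop 1: in=1111 → 0111 (no change)
  #9 pop 2: in=1011 → 1001 (was 0001); enqueue [5]
  #10 pop 3: in=1111 → 1111 (no change)
  #11 pop 4: in=1111 → 1011 (no change)
  #12 pop 5: in=1111 → 1111 (no change)

Fixpoint:
  val[0] = 1011
  val[1] = 0111
  val[2] = 1001
  val[3] = 1111
  val[4] = 1011
  val[5] = 1111

1111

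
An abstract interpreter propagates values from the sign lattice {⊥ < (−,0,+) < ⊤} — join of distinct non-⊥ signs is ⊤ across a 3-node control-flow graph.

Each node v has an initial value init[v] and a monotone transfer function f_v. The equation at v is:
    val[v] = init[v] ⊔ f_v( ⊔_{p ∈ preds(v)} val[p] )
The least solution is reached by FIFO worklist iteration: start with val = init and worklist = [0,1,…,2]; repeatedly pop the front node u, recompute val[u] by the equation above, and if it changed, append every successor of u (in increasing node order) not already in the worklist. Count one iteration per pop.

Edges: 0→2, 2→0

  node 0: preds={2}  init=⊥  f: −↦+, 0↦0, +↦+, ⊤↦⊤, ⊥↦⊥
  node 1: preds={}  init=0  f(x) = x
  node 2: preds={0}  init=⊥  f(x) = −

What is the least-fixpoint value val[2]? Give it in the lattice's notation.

−

Worklist (5 pops):
  #1 pop 0: in=⊥ → ⊥ (no change)
  #2 pop 1: in=⊥ → 0 (no change)
  #3 pop 2: in=⊥ → − (was ⊥); enqueue [0]
  #4 pop 0: in=− → + (was ⊥); enqueue [2]
  #5 pop 2: in=+ → − (no change)

Fixpoint:
  val[0] = +
  val[1] = 0
  val[2] = −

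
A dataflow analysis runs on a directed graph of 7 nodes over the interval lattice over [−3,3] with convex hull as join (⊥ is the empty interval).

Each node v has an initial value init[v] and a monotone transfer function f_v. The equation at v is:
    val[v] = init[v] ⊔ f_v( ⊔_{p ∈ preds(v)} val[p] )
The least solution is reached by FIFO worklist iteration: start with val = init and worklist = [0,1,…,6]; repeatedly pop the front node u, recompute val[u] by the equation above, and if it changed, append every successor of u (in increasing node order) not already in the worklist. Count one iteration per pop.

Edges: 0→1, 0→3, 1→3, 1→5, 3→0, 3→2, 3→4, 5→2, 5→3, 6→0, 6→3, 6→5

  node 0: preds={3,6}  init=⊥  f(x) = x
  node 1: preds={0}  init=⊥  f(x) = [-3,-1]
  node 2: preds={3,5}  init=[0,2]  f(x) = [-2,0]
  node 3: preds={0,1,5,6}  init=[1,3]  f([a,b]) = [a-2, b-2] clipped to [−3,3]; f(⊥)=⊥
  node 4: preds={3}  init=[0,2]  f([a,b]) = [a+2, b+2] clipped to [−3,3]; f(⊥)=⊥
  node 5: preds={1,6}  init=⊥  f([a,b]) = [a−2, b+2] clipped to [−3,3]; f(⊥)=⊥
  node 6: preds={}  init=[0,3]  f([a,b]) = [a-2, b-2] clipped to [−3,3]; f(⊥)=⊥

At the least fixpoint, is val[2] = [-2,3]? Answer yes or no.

no

Trace (11 dequeues):
  [1] u=0 | in [0,3] | out [0,3] | prev ⊥ | push {}
  [2] u=1 | in [0,3] | out [-3,-1] | prev ⊥ | push {}
  [3] u=2 | in [1,3] | out [-2,2] | prev [0,2] | push {}
  [4] u=3 | in [-3,3] | out [-3,3] | prev [1,3] | push {0,2}
  [5] u=4 | in [-3,3] | out [-1,3] | prev [0,2] | push {}
  [6] u=5 | in [-3,3] | out [-3,3] | prev ⊥ | push {3}
  [7] u=6 | in ⊥ | out [0,3] | ==
  [8] u=0 | in [-3,3] | out [-3,3] | prev [0,3] | push {1}
  [9] u=2 | in [-3,3] | out [-2,2] | ==
  [10] u=3 | in [-3,3] | out [-3,3] | ==
  [11] u=1 | in [-3,3] | out [-3,-1] | ==

Converged values:
  [0] [-3,3]
  [1] [-3,-1]
  [2] [-2,2]
  [3] [-3,3]
  [4] [-1,3]
  [5] [-3,3]
  [6] [0,3]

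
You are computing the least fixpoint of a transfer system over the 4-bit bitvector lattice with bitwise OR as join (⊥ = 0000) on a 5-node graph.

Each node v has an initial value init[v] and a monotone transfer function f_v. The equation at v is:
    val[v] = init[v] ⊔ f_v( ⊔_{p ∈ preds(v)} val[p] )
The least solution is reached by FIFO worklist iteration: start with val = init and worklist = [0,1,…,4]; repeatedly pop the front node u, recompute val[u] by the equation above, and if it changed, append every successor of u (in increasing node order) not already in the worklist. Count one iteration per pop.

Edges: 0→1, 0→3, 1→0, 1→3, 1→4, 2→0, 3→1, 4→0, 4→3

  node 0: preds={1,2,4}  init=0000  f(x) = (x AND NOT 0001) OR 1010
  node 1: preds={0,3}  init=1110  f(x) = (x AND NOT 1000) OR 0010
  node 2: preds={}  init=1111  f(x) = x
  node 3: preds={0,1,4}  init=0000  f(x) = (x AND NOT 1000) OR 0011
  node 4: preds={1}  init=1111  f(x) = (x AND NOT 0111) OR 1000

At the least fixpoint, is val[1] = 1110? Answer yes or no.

no

Iteration log — 9 steps:
  step 1. node 0  ⊔preds=1111  new=1110  old=0000  +wl: 
  step 2. node 1  ⊔preds=1110  new=1110  stable
  step 3. node 2  ⊔preds=0000  new=1111  stable
  step 4. node 3  ⊔preds=1111  new=0111  old=0000  +wl: 1
  step 5. node 4  ⊔preds=1110  new=1111  stable
  step 6. node 1  ⊔preds=1111  new=1111  old=1110  +wl: 0,3,4
  step 7. node 0  ⊔preds=1111  new=1110  stable
  step 8. node 3  ⊔preds=1111  new=0111  stable
  step 9. node 4  ⊔preds=1111  new=1111  stable

Least fixpoint reached:
  node 0: 1110
  node 1: 1111
  node 2: 1111
  node 3: 0111
  node 4: 1111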